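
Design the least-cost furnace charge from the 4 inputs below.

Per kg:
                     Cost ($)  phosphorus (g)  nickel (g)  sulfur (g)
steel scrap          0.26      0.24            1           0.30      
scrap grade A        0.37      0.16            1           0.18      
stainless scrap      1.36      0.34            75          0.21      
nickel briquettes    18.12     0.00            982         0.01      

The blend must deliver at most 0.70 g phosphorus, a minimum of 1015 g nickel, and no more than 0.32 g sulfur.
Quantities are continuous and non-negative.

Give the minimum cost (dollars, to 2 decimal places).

$18.69

Let x1 = kg of steel scrap, x2 = kg of scrap grade A, x3 = kg of stainless scrap, x4 = kg of nickel briquettes.
Minimize 0.26x1 + 0.37x2 + 1.36x3 + 18.12x4 subject to:
  0.24x1 + 0.16x2 + 0.34x3 ≤ 0.7   (phosphorus)
  1x1 + 1x2 + 75x3 + 982x4 ≥ 1015   (nickel)
  0.3x1 + 0.18x2 + 0.21x3 + 0.01x4 ≤ 0.32   (sulfur)
  x1, x2, x3, x4 ≥ 0.
The minimum-cost mix takes nothing from steel scrap, scrap grade A — only stainless scrap, nickel briquettes. The nickel and sulfur requirements are met with equality.
Optimal quantities: stainless scrap = 1.48 kg, nickel briquettes = 0.9206 kg.
Objective = 1.36·1.48 + 18.12·0.9206 = 18.6941.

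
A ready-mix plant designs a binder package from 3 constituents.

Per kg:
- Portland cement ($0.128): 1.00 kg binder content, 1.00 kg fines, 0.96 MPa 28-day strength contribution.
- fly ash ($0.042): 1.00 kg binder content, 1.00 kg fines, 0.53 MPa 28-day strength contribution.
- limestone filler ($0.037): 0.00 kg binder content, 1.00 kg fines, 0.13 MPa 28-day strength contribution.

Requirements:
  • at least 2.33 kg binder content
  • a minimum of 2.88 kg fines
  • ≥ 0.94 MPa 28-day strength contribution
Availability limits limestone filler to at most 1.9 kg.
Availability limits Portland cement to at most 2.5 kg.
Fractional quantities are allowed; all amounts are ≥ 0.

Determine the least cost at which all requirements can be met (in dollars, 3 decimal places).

$0.118

Let x1 = kg of Portland cement, x2 = kg of fly ash, x3 = kg of limestone filler.
min 0.128x1 + 0.042x2 + 0.037x3 with:
  1x1 + 1x2 ≥ 2.33   (binder content)
  1x1 + 1x2 + 1x3 ≥ 2.88   (fines)
  0.96x1 + 0.53x2 + 0.13x3 ≥ 0.94   (28-day strength contribution)
  x3 ≤ 1.9
  x1 ≤ 2.5
  x1, x2, x3 ≥ 0.
The minimum-cost mix takes nothing from Portland cement — only fly ash, limestone filler. There the binder content and fines constraints are tight.
Optimal quantities: fly ash = 2.33 kg, limestone filler = 0.55 kg.
Total cost: 0.042·2.33 + 0.037·0.55 = 0.11821.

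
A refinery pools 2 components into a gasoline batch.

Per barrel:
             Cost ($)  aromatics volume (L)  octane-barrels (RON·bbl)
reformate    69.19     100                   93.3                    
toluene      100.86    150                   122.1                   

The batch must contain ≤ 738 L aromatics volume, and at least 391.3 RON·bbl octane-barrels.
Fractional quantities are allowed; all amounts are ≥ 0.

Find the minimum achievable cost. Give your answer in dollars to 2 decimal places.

$290.18

Let x1 = barrels of reformate, x2 = barrels of toluene.
Minimize 69.19x1 + 100.86x2 subject to:
  100x1 + 150x2 ≤ 738   (aromatics volume)
  93.3x1 + 122.1x2 ≥ 391.3   (octane-barrels)
  x1, x2 ≥ 0.
The minimum-cost mix takes nothing from toluene — only reformate. Binding constraint: octane-barrels.
So reformate = 4.194 barrels.
Cost = 69.19·4.194 = 290.1829.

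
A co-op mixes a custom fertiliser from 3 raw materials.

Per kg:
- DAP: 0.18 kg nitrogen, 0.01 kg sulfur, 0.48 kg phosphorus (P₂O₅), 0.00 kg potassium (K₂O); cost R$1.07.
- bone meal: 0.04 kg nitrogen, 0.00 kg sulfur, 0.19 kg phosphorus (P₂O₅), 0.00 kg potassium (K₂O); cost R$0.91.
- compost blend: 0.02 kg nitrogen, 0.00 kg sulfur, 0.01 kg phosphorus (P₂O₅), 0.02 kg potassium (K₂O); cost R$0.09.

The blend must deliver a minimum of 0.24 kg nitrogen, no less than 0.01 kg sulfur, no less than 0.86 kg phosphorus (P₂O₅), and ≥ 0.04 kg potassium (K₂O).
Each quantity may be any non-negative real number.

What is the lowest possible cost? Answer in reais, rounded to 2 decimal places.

R$2.05

Treat it as an LP. Let x1 = kg of DAP, x2 = kg of bone meal, x3 = kg of compost blend.
min 1.07x1 + 0.91x2 + 0.09x3 subject to:
  0.18x1 + 0.04x2 + 0.02x3 ≥ 0.24   (nitrogen)
  0.01x1 ≥ 0.01   (sulfur)
  0.48x1 + 0.19x2 + 0.01x3 ≥ 0.86   (phosphorus (P₂O₅))
  0.02x3 ≥ 0.04   (potassium (K₂O))
  x1, x2, x3 ≥ 0.
At the optimum only DAP, compost blend are positive (bone meal = 0). There the phosphorus (P₂O₅) and potassium (K₂O) constraints are tight.
Solving gives x1 = 1.75, x3 = 2.
Objective = 1.07·1.75 + 0.09·2 = 2.0525.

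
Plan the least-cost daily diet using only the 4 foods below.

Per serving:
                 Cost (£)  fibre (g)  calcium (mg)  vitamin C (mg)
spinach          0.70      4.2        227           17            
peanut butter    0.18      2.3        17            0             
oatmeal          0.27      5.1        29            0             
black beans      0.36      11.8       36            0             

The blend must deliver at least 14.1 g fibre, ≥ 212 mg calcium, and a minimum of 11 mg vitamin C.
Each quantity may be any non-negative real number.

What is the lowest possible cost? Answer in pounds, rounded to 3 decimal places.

£0.881

This is a linear program. Let x1 = servings of spinach, x2 = servings of peanut butter, x3 = servings of oatmeal, x4 = servings of black beans.
min 0.7x1 + 0.18x2 + 0.27x3 + 0.36x4 with:
  4.2x1 + 2.3x2 + 5.1x3 + 11.8x4 ≥ 14.1   (fibre)
  227x1 + 17x2 + 29x3 + 36x4 ≥ 212   (calcium)
  17x1 ≥ 11   (vitamin C)
  x1, x2, x3, x4 ≥ 0.
At the optimum only spinach, black beans are positive (peanut butter, oatmeal = 0). Binding constraints: fibre and calcium.
That vertex is x1 = 0.789, x4 = 0.9141.
Total cost: 0.7·0.789 + 0.36·0.9141 = 0.88138.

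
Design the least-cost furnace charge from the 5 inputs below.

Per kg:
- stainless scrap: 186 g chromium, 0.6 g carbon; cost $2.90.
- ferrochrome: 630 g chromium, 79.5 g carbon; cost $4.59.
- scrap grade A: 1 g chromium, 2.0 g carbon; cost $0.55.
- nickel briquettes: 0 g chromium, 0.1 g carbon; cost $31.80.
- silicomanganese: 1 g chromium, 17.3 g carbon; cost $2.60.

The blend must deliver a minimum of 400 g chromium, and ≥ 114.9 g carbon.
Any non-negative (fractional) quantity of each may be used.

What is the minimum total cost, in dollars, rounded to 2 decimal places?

$6.63

Let x1 = kg of stainless scrap, x2 = kg of ferrochrome, x3 = kg of scrap grade A, x4 = kg of nickel briquettes, x5 = kg of silicomanganese.
Minimise 2.9x1 + 4.59x2 + 0.55x3 + 31.8x4 + 2.6x5 s.t.:
  186x1 + 630x2 + 1x3 + 1x5 ≥ 400   (chromium)
  0.6x1 + 79.5x2 + 2x3 + 0.1x4 + 17.3x5 ≥ 114.9   (carbon)
  x1, x2, x3, x4, x5 ≥ 0.
At the optimum only ferrochrome is positive (stainless scrap, scrap grade A, nickel briquettes, silicomanganese = 0). There the carbon constraint is tight.
So ferrochrome = 1.445 kg.
Hence cost = 4.59·1.445 = $6.6326.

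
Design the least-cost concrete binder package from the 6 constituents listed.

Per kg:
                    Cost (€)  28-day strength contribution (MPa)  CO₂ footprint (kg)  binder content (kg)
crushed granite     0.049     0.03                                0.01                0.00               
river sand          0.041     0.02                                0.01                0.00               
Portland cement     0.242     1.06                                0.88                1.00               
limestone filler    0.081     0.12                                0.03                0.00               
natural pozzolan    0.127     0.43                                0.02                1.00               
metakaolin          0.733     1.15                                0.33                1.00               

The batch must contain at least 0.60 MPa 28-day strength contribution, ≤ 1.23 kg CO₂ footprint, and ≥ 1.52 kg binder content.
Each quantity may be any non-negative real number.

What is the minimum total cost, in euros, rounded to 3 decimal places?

€0.193

Let x1 = kg of crushed granite, x2 = kg of river sand, x3 = kg of Portland cement, x4 = kg of limestone filler, x5 = kg of natural pozzolan, x6 = kg of metakaolin.
min 0.049x1 + 0.041x2 + 0.242x3 + 0.081x4 + 0.127x5 + 0.733x6 with:
  0.03x1 + 0.02x2 + 1.06x3 + 0.12x4 + 0.43x5 + 1.15x6 ≥ 0.6   (28-day strength contribution)
  0.01x1 + 0.01x2 + 0.88x3 + 0.03x4 + 0.02x5 + 0.33x6 ≤ 1.23   (CO₂ footprint)
  1x3 + 1x5 + 1x6 ≥ 1.52   (binder content)
  x1, x2, x3, x4, x5, x6 ≥ 0.
The minimum-cost mix takes nothing from crushed granite, river sand, Portland cement, limestone filler, metakaolin — only natural pozzolan. There the binder content constraint is tight.
Optimal quantities: natural pozzolan = 1.52 kg.
Cost = 0.127·1.52 = 0.19304.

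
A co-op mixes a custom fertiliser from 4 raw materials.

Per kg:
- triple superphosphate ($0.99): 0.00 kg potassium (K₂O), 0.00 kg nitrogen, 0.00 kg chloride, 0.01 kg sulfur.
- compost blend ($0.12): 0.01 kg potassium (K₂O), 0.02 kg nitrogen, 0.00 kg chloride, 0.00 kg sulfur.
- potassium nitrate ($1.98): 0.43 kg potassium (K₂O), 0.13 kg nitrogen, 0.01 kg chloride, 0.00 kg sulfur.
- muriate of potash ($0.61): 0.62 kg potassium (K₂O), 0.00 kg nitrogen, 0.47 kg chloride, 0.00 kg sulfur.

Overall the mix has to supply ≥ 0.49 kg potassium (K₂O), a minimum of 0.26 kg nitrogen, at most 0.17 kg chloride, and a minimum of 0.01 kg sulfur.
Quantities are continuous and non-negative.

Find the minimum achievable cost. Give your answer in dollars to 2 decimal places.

Let x1 = kg of triple superphosphate, x2 = kg of compost blend, x3 = kg of potassium nitrate, x4 = kg of muriate of potash.
Minimize 0.99x1 + 0.12x2 + 1.98x3 + 0.61x4 with:
  0.01x2 + 0.43x3 + 0.62x4 ≥ 0.49   (potassium (K₂O))
  0.02x2 + 0.13x3 ≥ 0.26   (nitrogen)
  0.01x3 + 0.47x4 ≤ 0.17   (chloride)
  0.01x1 ≥ 0.01   (sulfur)
  x1, x2, x3, x4 ≥ 0.
The optimal mix uses every input. There the potassium (K₂O), nitrogen, chloride, sulfur constraints are tight.
That vertex is x1 = 1, x2 = 10.49, x3 = 0.3858, x4 = 0.3535.
Cost = 0.99·1 + 0.12·10.49 + 1.98·0.3858 + 0.61·0.3535 = 3.2283.

$3.23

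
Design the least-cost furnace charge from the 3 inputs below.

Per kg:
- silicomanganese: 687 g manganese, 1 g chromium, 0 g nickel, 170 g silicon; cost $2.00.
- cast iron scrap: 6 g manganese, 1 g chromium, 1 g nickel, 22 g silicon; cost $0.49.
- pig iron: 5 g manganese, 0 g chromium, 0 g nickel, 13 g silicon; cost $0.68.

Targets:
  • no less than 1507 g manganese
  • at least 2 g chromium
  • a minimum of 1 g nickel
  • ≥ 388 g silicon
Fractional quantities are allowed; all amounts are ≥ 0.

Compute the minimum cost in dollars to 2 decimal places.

This is a linear program. Let x1 = kg of silicomanganese, x2 = kg of cast iron scrap, x3 = kg of pig iron.
Minimise 2x1 + 0.49x2 + 0.68x3 s.t.:
  687x1 + 6x2 + 5x3 ≥ 1507   (manganese)
  1x1 + 1x2 ≥ 2   (chromium)
  1x2 ≥ 1   (nickel)
  170x1 + 22x2 + 13x3 ≥ 388   (silicon)
  x1, x2, x3 ≥ 0.
The cheapest feasible vertex uses only silicomanganese, cast iron scrap; pig iron is not used. The manganese and nickel requirements are met with equality.
Solving gives x1 = 2.185, x2 = 1.
Hence cost = 2·2.185 + 0.49·1 = $4.8600.

$4.86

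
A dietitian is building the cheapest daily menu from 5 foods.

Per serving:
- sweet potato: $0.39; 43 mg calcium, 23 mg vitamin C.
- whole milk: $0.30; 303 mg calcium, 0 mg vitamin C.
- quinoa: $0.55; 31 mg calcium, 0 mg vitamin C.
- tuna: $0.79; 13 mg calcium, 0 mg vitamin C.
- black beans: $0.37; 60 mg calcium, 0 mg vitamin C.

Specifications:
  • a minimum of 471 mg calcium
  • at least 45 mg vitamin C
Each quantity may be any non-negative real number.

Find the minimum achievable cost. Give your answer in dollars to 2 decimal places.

$1.15

This is a linear program. Let x1 = servings of sweet potato, x2 = servings of whole milk, x3 = servings of quinoa, x4 = servings of tuna, x5 = servings of black beans.
min 0.39x1 + 0.3x2 + 0.55x3 + 0.79x4 + 0.37x5 subject to:
  43x1 + 303x2 + 31x3 + 13x4 + 60x5 ≥ 471   (calcium)
  23x1 ≥ 45   (vitamin C)
  x1, x2, x3, x4, x5 ≥ 0.
The optimal basis is {sweet potato, whole milk}; quinoa, tuna, black beans drop out. There the calcium and vitamin C constraints are tight.
That vertex is x1 = 1.957, x2 = 1.277.
Objective = 0.39·1.957 + 0.3·1.277 = 1.1463.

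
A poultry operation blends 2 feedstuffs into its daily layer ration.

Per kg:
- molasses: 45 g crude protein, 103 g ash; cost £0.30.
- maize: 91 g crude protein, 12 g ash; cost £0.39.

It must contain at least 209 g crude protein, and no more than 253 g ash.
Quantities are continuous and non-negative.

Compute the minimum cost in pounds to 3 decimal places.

Treat it as an LP. Let x1 = kg of molasses, x2 = kg of maize.
min 0.3x1 + 0.39x2 s.t.:
  45x1 + 91x2 ≥ 209   (crude protein)
  103x1 + 12x2 ≤ 253   (ash)
  x1, x2 ≥ 0.
The cheapest feasible vertex uses only maize; molasses is not used. The crude protein requirement is met with equality.
Optimal quantities: maize = 2.297 kg.
Cost = 0.39·2.297 = 0.89583.

£0.896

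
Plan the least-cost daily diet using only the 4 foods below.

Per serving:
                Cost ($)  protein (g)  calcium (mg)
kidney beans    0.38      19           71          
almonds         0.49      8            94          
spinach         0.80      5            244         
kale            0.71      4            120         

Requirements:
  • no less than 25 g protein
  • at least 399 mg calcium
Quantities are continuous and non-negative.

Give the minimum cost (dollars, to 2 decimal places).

$1.45

Let x1 = servings of kidney beans, x2 = servings of almonds, x3 = servings of spinach, x4 = servings of kale.
Minimize 0.38x1 + 0.49x2 + 0.8x3 + 0.71x4 subject to:
  19x1 + 8x2 + 5x3 + 4x4 ≥ 25   (protein)
  71x1 + 94x2 + 244x3 + 120x4 ≥ 399   (calcium)
  x1, x2, x3, x4 ≥ 0.
The cheapest feasible vertex uses only kidney beans, spinach; almonds, kale are not used. There the protein and calcium constraints are tight.
That vertex is x1 = 0.9589, x3 = 1.356.
Objective = 0.38·0.9589 + 0.8·1.356 = 1.4492.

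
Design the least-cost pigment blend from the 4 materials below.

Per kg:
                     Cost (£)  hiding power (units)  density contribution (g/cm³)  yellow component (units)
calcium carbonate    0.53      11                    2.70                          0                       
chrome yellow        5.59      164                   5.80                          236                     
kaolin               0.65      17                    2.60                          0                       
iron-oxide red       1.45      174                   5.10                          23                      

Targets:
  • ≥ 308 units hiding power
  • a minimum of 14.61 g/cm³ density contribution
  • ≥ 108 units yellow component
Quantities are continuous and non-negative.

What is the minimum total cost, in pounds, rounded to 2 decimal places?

Let x1 = kg of calcium carbonate, x2 = kg of chrome yellow, x3 = kg of kaolin, x4 = kg of iron-oxide red.
min 0.53x1 + 5.59x2 + 0.65x3 + 1.45x4 subject to:
  11x1 + 164x2 + 17x3 + 174x4 ≥ 308   (hiding power)
  2.7x1 + 5.8x2 + 2.6x3 + 5.1x4 ≥ 14.61   (density contribution)
  236x2 + 23x4 ≥ 108   (yellow component)
  x1, x2, x3, x4 ≥ 0.
The cheapest feasible vertex uses only calcium carbonate, chrome yellow, iron-oxide red; kaolin is not used. The hiding power, density contribution, yellow component requirements are met with equality.
Optimal quantities: calcium carbonate = 2.211 kg, chrome yellow = 0.329 kg, iron-oxide red = 1.32 kg.
Hence cost = 0.53·2.211 + 5.59·0.329 + 1.45·1.32 = £4.9249.

£4.92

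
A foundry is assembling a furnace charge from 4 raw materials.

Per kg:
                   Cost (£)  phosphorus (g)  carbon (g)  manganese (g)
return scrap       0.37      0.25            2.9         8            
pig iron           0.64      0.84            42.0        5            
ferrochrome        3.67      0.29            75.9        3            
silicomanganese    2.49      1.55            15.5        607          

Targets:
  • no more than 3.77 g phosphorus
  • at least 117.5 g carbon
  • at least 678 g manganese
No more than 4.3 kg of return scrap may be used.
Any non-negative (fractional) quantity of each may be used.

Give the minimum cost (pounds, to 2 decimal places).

£4.26

Treat it as an LP. Let x1 = kg of return scrap, x2 = kg of pig iron, x3 = kg of ferrochrome, x4 = kg of silicomanganese.
min 0.37x1 + 0.64x2 + 3.67x3 + 2.49x4 s.t.:
  0.25x1 + 0.84x2 + 0.29x3 + 1.55x4 ≤ 3.77   (phosphorus)
  2.9x1 + 42x2 + 75.9x3 + 15.5x4 ≥ 117.5   (carbon)
  8x1 + 5x2 + 3x3 + 607x4 ≥ 678   (manganese)
  x1 ≤ 4.3
  x1, x2, x3, x4 ≥ 0.
The optimal basis is {pig iron, silicomanganese}; return scrap, ferrochrome drop out. Binding constraints: carbon and manganese.
So pig iron = 2.393 kg, silicomanganese = 1.097 kg.
Hence cost = 0.64·2.393 + 2.49·1.097 = £4.2631.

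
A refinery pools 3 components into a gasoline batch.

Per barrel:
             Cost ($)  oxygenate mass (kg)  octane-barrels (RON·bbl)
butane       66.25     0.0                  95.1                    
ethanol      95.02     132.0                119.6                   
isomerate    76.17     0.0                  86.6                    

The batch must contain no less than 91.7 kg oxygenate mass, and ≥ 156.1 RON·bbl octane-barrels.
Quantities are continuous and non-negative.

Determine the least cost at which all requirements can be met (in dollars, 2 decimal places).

$116.87

This is a linear program. Let x1 = barrels of butane, x2 = barrels of ethanol, x3 = barrels of isomerate.
min 66.25x1 + 95.02x2 + 76.17x3 with:
  132x2 ≥ 91.7   (oxygenate mass)
  95.1x1 + 119.6x2 + 86.6x3 ≥ 156.1   (octane-barrels)
  x1, x2, x3 ≥ 0.
The cheapest feasible vertex uses only butane, ethanol; isomerate is not used. There the oxygenate mass and octane-barrels constraints are tight.
That vertex is x1 = 0.76776, x2 = 0.6947.
Hence cost = 66.25·0.76776 + 95.02·0.6947 = $116.8745.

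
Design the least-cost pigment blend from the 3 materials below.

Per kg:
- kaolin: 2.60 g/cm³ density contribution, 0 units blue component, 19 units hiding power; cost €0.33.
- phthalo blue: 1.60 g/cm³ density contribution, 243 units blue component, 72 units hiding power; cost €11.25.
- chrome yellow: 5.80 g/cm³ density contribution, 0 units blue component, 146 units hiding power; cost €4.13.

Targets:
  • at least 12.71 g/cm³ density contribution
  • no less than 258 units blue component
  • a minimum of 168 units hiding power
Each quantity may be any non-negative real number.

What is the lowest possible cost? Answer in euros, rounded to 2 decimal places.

€13.53

Set it up as a linear program. Let x1 = kg of kaolin, x2 = kg of phthalo blue, x3 = kg of chrome yellow.
Minimise 0.33x1 + 11.25x2 + 4.13x3 s.t.:
  2.6x1 + 1.6x2 + 5.8x3 ≥ 12.71   (density contribution)
  243x2 ≥ 258   (blue component)
  19x1 + 72x2 + 146x3 ≥ 168   (hiding power)
  x1, x2, x3 ≥ 0.
The minimum-cost mix takes nothing from chrome yellow — only kaolin, phthalo blue. There the blue component and hiding power constraints are tight.
Optimal quantities: kaolin = 4.8187 kg, phthalo blue = 1.0617 kg.
Objective = 0.33·4.8187 + 11.25·1.0617 = 13.5343.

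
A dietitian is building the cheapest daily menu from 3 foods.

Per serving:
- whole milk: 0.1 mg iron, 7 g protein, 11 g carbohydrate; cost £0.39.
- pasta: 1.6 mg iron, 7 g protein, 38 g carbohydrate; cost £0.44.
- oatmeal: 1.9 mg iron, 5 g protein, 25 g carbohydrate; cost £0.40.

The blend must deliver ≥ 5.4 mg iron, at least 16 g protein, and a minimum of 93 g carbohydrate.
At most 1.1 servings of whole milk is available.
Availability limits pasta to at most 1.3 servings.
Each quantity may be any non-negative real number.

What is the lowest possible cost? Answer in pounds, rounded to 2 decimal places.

Treat it as an LP. Let x1 = servings of whole milk, x2 = servings of pasta, x3 = servings of oatmeal.
min 0.39x1 + 0.44x2 + 0.4x3 s.t.:
  0.1x1 + 1.6x2 + 1.9x3 ≥ 5.4   (iron)
  7x1 + 7x2 + 5x3 ≥ 16   (protein)
  11x1 + 38x2 + 25x3 ≥ 93   (carbohydrate)
  x1 ≤ 1.1
  x2 ≤ 1.3
  x1, x2, x3 ≥ 0.
The optimal basis is {pasta, oatmeal}; whole milk drops out. Binding constraints: iron and carbohydrate.
That vertex is x2 = 1.295, x3 = 1.752.
Objective = 0.44·1.295 + 0.4·1.752 = 1.2706.

£1.27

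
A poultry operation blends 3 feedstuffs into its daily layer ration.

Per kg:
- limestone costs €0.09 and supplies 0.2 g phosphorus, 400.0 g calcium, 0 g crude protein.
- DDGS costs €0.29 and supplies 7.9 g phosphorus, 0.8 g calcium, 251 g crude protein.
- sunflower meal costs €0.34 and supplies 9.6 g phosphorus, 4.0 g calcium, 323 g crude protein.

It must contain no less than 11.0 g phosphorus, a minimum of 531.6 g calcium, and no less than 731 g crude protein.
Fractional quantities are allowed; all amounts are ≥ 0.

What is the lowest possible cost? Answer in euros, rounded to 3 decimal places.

€0.887

Treat it as an LP. Let x1 = kg of limestone, x2 = kg of DDGS, x3 = kg of sunflower meal.
min 0.09x1 + 0.29x2 + 0.34x3 s.t.:
  0.2x1 + 7.9x2 + 9.6x3 ≥ 11   (phosphorus)
  400x1 + 0.8x2 + 4x3 ≥ 531.6   (calcium)
  251x2 + 323x3 ≥ 731   (crude protein)
  x1, x2, x3 ≥ 0.
The optimal basis is {limestone, sunflower meal}; DDGS drops out. There the calcium and crude protein constraints are tight.
Optimal quantities: limestone = 1.306 kg, sunflower meal = 2.263 kg.
Cost = 0.09·1.306 + 0.34·2.263 = 0.88696.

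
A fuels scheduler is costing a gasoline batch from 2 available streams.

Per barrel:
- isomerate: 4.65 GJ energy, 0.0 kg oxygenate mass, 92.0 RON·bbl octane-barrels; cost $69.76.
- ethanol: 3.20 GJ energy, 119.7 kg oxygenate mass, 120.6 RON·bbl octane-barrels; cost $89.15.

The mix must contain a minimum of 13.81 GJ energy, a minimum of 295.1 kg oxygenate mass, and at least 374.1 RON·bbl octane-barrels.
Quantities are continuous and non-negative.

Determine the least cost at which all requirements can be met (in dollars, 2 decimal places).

$308.61

Let x1 = barrels of isomerate, x2 = barrels of ethanol.
Minimize 69.76x1 + 89.15x2 with:
  4.65x1 + 3.2x2 ≥ 13.81   (energy)
  119.7x2 ≥ 295.1   (oxygenate mass)
  92x1 + 120.6x2 ≥ 374.1   (octane-barrels)
  x1, x2 ≥ 0.
Both inputs are positive at the optimum. The energy and oxygenate mass requirements are met with equality.
So isomerate = 1.2733 barrels, ethanol = 2.4653 barrels.
Cost = 69.76·1.2733 + 89.15·2.4653 = 308.6069.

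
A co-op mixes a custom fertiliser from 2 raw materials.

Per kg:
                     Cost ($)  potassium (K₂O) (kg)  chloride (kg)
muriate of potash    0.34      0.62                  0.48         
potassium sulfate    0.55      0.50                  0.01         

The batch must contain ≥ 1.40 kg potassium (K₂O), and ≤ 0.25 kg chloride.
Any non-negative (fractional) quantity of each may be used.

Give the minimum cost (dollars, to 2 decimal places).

Let x1 = kg of muriate of potash, x2 = kg of potassium sulfate.
Minimize 0.34x1 + 0.55x2 with:
  0.62x1 + 0.5x2 ≥ 1.4   (potassium (K₂O))
  0.48x1 + 0.01x2 ≤ 0.25   (chloride)
  x1, x2 ≥ 0.
Both inputs are positive at the optimum. There the potassium (K₂O) and chloride constraints are tight.
That vertex is x1 = 0.4748, x2 = 2.211.
Cost = 0.34·0.4748 + 0.55·2.211 = 1.3775.

$1.38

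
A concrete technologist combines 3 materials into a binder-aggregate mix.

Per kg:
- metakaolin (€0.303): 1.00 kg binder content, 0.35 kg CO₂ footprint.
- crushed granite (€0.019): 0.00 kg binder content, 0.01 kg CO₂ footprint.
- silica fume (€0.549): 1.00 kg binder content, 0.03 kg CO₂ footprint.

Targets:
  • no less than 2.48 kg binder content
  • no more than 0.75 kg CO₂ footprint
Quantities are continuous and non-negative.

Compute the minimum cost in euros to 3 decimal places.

Let x1 = kg of metakaolin, x2 = kg of crushed granite, x3 = kg of silica fume.
Minimise 0.303x1 + 0.019x2 + 0.549x3 with:
  1x1 + 1x3 ≥ 2.48   (binder content)
  0.35x1 + 0.01x2 + 0.03x3 ≤ 0.75   (CO₂ footprint)
  x1, x2, x3 ≥ 0.
The optimal basis is {metakaolin, silica fume}; crushed granite drops out. Binding constraints: binder content and CO₂ footprint.
So metakaolin = 2.111 kg, silica fume = 0.3687 kg.
Hence cost = 0.303·2.111 + 0.549·0.3687 = €0.84205.

€0.842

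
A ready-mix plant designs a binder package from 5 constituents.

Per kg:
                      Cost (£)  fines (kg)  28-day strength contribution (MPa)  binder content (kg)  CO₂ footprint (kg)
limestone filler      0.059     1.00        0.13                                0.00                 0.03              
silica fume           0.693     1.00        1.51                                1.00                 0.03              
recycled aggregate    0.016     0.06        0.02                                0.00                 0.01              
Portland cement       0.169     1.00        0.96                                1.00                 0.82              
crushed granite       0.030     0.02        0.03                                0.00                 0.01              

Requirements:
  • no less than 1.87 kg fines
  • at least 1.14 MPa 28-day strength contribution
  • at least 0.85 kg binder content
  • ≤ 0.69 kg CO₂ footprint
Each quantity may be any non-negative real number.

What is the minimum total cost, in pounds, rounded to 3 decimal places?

£0.305

Let x1 = kg of limestone filler, x2 = kg of silica fume, x3 = kg of recycled aggregate, x4 = kg of Portland cement, x5 = kg of crushed granite.
Minimize 0.059x1 + 0.693x2 + 0.016x3 + 0.169x4 + 0.03x5 subject to:
  1x1 + 1x2 + 0.06x3 + 1x4 + 0.02x5 ≥ 1.87   (fines)
  0.13x1 + 1.51x2 + 0.02x3 + 0.96x4 + 0.03x5 ≥ 1.14   (28-day strength contribution)
  1x2 + 1x4 ≥ 0.85   (binder content)
  0.03x1 + 0.03x2 + 0.01x3 + 0.82x4 + 0.01x5 ≤ 0.69   (CO₂ footprint)
  x1, x2, x3, x4, x5 ≥ 0.
The optimal basis is {limestone filler, silica fume, Portland cement}; recycled aggregate, crushed granite drop out. The fines, 28-day strength contribution, CO₂ footprint requirements are met with equality.
So limestone filler = 0.9003 kg, silica fume = 0.1673 kg, Portland cement = 0.8024 kg.
Cost = 0.059·0.9003 + 0.693·0.1673 + 0.169·0.8024 = 0.30466.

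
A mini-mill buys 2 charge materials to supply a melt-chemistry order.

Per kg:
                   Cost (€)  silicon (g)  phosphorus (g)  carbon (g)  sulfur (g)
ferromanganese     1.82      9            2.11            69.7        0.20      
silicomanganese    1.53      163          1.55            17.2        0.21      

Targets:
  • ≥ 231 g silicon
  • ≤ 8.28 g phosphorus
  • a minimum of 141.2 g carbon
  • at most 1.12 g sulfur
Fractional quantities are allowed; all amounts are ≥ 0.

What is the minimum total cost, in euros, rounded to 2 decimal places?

This is a linear program. Let x1 = kg of ferromanganese, x2 = kg of silicomanganese.
Minimise 1.82x1 + 1.53x2 s.t.:
  9x1 + 163x2 ≥ 231   (silicon)
  2.11x1 + 1.55x2 ≤ 8.28   (phosphorus)
  69.7x1 + 17.2x2 ≥ 141.2   (carbon)
  0.2x1 + 0.21x2 ≤ 1.12   (sulfur)
  x1, x2 ≥ 0.
Both inputs are positive at the optimum. The silicon and carbon requirements are met with equality.
Optimal quantities: ferromanganese = 1.699 kg, silicomanganese = 1.323 kg.
Hence cost = 1.82·1.699 + 1.53·1.323 = €5.1164.

€5.12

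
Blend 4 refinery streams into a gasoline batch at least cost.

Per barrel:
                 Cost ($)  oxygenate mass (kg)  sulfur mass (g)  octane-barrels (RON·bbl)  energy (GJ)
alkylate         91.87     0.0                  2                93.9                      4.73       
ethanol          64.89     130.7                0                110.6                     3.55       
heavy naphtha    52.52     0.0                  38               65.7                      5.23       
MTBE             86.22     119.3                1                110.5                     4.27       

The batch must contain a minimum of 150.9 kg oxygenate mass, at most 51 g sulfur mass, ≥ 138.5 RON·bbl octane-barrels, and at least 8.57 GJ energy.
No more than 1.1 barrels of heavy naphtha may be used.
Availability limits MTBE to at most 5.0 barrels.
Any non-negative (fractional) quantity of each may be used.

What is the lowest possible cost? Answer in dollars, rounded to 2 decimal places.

Let x1 = barrels of alkylate, x2 = barrels of ethanol, x3 = barrels of heavy naphtha, x4 = barrels of MTBE.
Minimise 91.87x1 + 64.89x2 + 52.52x3 + 86.22x4 subject to:
  130.7x2 + 119.3x4 ≥ 150.9   (oxygenate mass)
  2x1 + 38x3 + 1x4 ≤ 51   (sulfur mass)
  93.9x1 + 110.6x2 + 65.7x3 + 110.5x4 ≥ 138.5   (octane-barrels)
  4.73x1 + 3.55x2 + 5.23x3 + 4.27x4 ≥ 8.57   (energy)
  x3 ≤ 1.1
  x4 ≤ 5
  x1, x2, x3, x4 ≥ 0.
The minimum-cost mix takes nothing from alkylate, MTBE — only ethanol, heavy naphtha. The oxygenate mass and energy requirements are met with equality.
That vertex is x2 = 1.1546, x3 = 0.85494.
Total cost: 64.89·1.1546 + 52.52·0.85494 = 119.8234.

$119.82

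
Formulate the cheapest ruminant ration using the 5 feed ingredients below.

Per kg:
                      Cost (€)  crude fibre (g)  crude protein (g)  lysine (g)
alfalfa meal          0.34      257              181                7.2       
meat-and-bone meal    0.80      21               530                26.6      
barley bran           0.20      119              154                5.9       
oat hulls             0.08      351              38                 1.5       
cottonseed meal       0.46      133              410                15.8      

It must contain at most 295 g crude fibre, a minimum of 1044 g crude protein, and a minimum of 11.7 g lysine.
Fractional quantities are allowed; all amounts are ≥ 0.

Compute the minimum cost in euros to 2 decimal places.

€1.23

Let x1 = kg of alfalfa meal, x2 = kg of meat-and-bone meal, x3 = kg of barley bran, x4 = kg of oat hulls, x5 = kg of cottonseed meal.
Minimise 0.34x1 + 0.8x2 + 0.2x3 + 0.08x4 + 0.46x5 with:
  257x1 + 21x2 + 119x3 + 351x4 + 133x5 ≤ 295   (crude fibre)
  181x1 + 530x2 + 154x3 + 38x4 + 410x5 ≥ 1044   (crude protein)
  7.2x1 + 26.6x2 + 5.9x3 + 1.5x4 + 15.8x5 ≥ 11.7   (lysine)
  x1, x2, x3, x4, x5 ≥ 0.
The optimal basis is {meat-and-bone meal, cottonseed meal}; alfalfa meal, barley bran, oat hulls drop out. The crude fibre and crude protein requirements are met with equality.
That vertex is x2 = 0.2893, x5 = 2.172.
Cost = 0.8·0.2893 + 0.46·2.172 = 1.2306.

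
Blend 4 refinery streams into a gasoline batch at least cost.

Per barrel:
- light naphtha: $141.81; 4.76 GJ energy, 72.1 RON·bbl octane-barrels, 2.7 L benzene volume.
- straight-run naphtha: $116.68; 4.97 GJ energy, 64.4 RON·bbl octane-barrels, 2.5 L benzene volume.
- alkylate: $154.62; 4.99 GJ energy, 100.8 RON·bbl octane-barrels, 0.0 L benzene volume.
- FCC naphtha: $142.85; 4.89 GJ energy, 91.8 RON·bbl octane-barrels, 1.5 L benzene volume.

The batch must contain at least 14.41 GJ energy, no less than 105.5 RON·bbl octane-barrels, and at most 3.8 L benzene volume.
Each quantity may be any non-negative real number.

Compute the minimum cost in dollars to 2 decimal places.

This is a linear program. Let x1 = barrels of light naphtha, x2 = barrels of straight-run naphtha, x3 = barrels of alkylate, x4 = barrels of FCC naphtha.
min 141.81x1 + 116.68x2 + 154.62x3 + 142.85x4 subject to:
  4.76x1 + 4.97x2 + 4.99x3 + 4.89x4 ≥ 14.41   (energy)
  72.1x1 + 64.4x2 + 100.8x3 + 91.8x4 ≥ 105.5   (octane-barrels)
  2.7x1 + 2.5x2 + 1.5x4 ≤ 3.8   (benzene volume)
  x1, x2, x3, x4 ≥ 0.
The minimum-cost mix takes nothing from light naphtha, FCC naphtha — only straight-run naphtha, alkylate. The energy and benzene volume requirements are met with equality.
That vertex is x2 = 1.52, x3 = 1.37387.
Total cost: 116.68·1.52 + 154.62·1.37387 = 389.7814.

$389.78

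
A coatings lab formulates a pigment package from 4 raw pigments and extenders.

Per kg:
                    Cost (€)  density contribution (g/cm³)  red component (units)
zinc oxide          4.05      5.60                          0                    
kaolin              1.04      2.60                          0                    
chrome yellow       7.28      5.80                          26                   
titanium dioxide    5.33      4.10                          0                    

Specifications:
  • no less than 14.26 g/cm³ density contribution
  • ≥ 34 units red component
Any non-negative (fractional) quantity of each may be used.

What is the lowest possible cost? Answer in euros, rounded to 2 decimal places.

Let x1 = kg of zinc oxide, x2 = kg of kaolin, x3 = kg of chrome yellow, x4 = kg of titanium dioxide.
min 4.05x1 + 1.04x2 + 7.28x3 + 5.33x4 with:
  5.6x1 + 2.6x2 + 5.8x3 + 4.1x4 ≥ 14.26   (density contribution)
  26x3 ≥ 34   (red component)
  x1, x2, x3, x4 ≥ 0.
The minimum-cost mix takes nothing from zinc oxide, titanium dioxide — only kaolin, chrome yellow. Binding constraints: density contribution and red component.
Solving gives x2 = 2.567, x3 = 1.308.
Hence cost = 1.04·2.567 + 7.28·1.308 = €12.1919.

€12.19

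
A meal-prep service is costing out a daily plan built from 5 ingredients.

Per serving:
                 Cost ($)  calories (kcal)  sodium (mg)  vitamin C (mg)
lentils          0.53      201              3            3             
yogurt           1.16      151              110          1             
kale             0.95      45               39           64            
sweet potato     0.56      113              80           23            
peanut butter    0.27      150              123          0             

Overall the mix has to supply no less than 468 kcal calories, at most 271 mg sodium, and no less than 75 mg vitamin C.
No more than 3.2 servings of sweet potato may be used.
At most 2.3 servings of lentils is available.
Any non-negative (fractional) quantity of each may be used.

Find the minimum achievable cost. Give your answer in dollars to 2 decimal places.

Set it up as a linear program. Let x1 = servings of lentils, x2 = servings of yogurt, x3 = servings of kale, x4 = servings of sweet potato, x5 = servings of peanut butter.
Minimise 0.53x1 + 1.16x2 + 0.95x3 + 0.56x4 + 0.27x5 s.t.:
  201x1 + 151x2 + 45x3 + 113x4 + 150x5 ≥ 468   (calories)
  3x1 + 110x2 + 39x3 + 80x4 + 123x5 ≤ 271   (sodium)
  3x1 + 1x2 + 64x3 + 23x4 ≥ 75   (vitamin C)
  x4 ≤ 3.2
  x1 ≤ 2.3
  x1, x2, x3, x4, x5 ≥ 0.
The cheapest feasible vertex uses only lentils, kale, peanut butter; yogurt, sweet potato are not used. There the calories, sodium, vitamin C constraints are tight.
Optimal quantities: lentils = 0.7116 servings, kale = 1.139 servings, peanut butter = 1.825 servings.
Total cost: 0.53·0.7116 + 0.95·1.139 + 0.27·1.825 = 1.9519.

$1.95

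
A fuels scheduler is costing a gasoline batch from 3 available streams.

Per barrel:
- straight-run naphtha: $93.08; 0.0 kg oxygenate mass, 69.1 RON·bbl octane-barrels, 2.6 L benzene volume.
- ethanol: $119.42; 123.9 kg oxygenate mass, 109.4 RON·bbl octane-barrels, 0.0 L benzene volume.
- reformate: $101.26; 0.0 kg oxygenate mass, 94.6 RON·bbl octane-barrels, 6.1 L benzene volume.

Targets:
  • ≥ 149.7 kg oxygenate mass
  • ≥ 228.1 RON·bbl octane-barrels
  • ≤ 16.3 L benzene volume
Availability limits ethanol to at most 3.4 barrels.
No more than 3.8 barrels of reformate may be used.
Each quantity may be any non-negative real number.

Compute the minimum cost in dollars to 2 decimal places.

Set it up as a linear program. Let x1 = barrels of straight-run naphtha, x2 = barrels of ethanol, x3 = barrels of reformate.
Minimise 93.08x1 + 119.42x2 + 101.26x3 with:
  123.9x2 ≥ 149.7   (oxygenate mass)
  69.1x1 + 109.4x2 + 94.6x3 ≥ 228.1   (octane-barrels)
  2.6x1 + 6.1x3 ≤ 16.3   (benzene volume)
  x2 ≤ 3.4
  x3 ≤ 3.8
  x1, x2, x3 ≥ 0.
The optimal basis is {ethanol, reformate}; straight-run naphtha drops out. There the oxygenate mass and octane-barrels constraints are tight.
Optimal quantities: ethanol = 1.20823 barrels, reformate = 1.01395 barrels.
Objective = 119.42·1.20823 + 101.26·1.01395 = 246.9594.

$246.96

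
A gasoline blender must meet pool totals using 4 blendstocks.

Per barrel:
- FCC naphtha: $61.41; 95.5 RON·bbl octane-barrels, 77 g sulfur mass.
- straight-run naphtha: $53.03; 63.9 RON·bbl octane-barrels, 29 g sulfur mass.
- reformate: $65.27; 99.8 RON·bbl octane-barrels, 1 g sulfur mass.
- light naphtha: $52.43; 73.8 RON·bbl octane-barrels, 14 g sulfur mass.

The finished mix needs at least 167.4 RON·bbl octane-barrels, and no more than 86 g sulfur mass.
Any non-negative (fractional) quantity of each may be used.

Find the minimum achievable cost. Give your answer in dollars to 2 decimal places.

$108.32

Treat it as an LP. Let x1 = barrels of FCC naphtha, x2 = barrels of straight-run naphtha, x3 = barrels of reformate, x4 = barrels of light naphtha.
min 61.41x1 + 53.03x2 + 65.27x3 + 52.43x4 with:
  95.5x1 + 63.9x2 + 99.8x3 + 73.8x4 ≥ 167.4   (octane-barrels)
  77x1 + 29x2 + 1x3 + 14x4 ≤ 86   (sulfur mass)
  x1, x2, x3, x4 ≥ 0.
The minimum-cost mix takes nothing from straight-run naphtha, light naphtha — only FCC naphtha, reformate. There the octane-barrels and sulfur mass constraints are tight.
Solving gives x1 = 1.1089, x3 = 0.61625.
Cost = 61.41·1.1089 + 65.27·0.61625 = 108.3202.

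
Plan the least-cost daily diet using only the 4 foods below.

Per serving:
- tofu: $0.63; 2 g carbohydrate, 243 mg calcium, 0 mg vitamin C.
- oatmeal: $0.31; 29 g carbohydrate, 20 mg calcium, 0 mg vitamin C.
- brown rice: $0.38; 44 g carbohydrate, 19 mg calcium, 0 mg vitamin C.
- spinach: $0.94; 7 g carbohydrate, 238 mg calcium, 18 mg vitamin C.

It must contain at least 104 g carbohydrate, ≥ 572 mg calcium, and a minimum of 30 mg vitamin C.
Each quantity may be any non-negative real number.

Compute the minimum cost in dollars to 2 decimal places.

Let x1 = servings of tofu, x2 = servings of oatmeal, x3 = servings of brown rice, x4 = servings of spinach.
min 0.63x1 + 0.31x2 + 0.38x3 + 0.94x4 s.t.:
  2x1 + 29x2 + 44x3 + 7x4 ≥ 104   (carbohydrate)
  243x1 + 20x2 + 19x3 + 238x4 ≥ 572   (calcium)
  18x4 ≥ 30   (vitamin C)
  x1, x2, x3, x4 ≥ 0.
The minimum-cost mix takes nothing from oatmeal — only tofu, brown rice, spinach. The carbohydrate, calcium, vitamin C requirements are met with equality.
That vertex is x1 = 0.5594, x3 = 2.073, x4 = 1.667.
Objective = 0.63·0.5594 + 0.38·2.073 + 0.94·1.667 = 2.7071.

$2.71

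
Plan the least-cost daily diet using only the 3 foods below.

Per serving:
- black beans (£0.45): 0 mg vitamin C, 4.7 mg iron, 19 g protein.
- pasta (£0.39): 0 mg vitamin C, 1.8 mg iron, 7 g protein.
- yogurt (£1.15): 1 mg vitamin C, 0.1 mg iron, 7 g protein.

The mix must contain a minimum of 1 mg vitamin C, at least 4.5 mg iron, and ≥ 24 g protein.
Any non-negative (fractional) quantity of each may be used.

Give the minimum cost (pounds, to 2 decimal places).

£1.57

Let x1 = servings of black beans, x2 = servings of pasta, x3 = servings of yogurt.
min 0.45x1 + 0.39x2 + 1.15x3 subject to:
  1x3 ≥ 1   (vitamin C)
  4.7x1 + 1.8x2 + 0.1x3 ≥ 4.5   (iron)
  19x1 + 7x2 + 7x3 ≥ 24   (protein)
  x1, x2, x3 ≥ 0.
The cheapest feasible vertex uses only black beans, yogurt; pasta is not used. The vitamin C and iron requirements are met with equality.
So black beans = 0.9362 servings, yogurt = 1 serving.
Cost = 0.45·0.9362 + 1.15·1 = 1.5713.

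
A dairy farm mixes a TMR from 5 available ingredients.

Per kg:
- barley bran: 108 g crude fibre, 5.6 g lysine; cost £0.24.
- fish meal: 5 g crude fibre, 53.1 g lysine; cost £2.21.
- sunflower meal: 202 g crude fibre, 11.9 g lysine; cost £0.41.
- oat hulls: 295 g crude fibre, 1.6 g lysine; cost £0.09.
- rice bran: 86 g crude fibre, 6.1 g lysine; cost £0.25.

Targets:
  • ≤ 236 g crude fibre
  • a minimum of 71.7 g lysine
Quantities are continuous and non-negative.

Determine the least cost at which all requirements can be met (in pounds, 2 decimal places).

Treat it as an LP. Let x1 = kg of barley bran, x2 = kg of fish meal, x3 = kg of sunflower meal, x4 = kg of oat hulls, x5 = kg of rice bran.
Minimize 0.24x1 + 2.21x2 + 0.41x3 + 0.09x4 + 0.25x5 subject to:
  108x1 + 5x2 + 202x3 + 295x4 + 86x5 ≤ 236   (crude fibre)
  5.6x1 + 53.1x2 + 11.9x3 + 1.6x4 + 6.1x5 ≥ 71.7   (lysine)
  x1, x2, x3, x4, x5 ≥ 0.
The optimal basis is {fish meal, sunflower meal}; barley bran, oat hulls, rice bran drop out. Binding constraints: crude fibre and lysine.
Optimal quantities: fish meal = 1.095 kg, sunflower meal = 1.141 kg.
Hence cost = 2.21·1.095 + 0.41·1.141 = £2.8878.

£2.89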